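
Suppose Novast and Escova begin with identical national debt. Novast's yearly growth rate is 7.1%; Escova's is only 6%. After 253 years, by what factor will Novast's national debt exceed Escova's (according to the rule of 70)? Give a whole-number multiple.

≈ 16 times

Rate gap = 7.1% − 6% = 1.1 points.
The ratio doubles every 70/1.1 ≈ 63.64 years.
253/63.64 ≈ 3.98 doublings → ratio ≈ 2^3.98 ≈ 16.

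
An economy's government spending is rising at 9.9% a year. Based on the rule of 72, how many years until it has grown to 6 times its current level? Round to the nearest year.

roughly 19 years

At 9.9% it doubles every 72/9.9 ≈ 7.27 years.
Reaching 6× takes log₂(6) ≈ 2.58 doublings.
2.58 × 7.27 ≈ 19 years.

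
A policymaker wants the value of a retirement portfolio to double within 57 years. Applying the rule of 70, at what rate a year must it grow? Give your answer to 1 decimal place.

1.2% a year

70 / 57 ≈ 1.23, so about 1.2% a year.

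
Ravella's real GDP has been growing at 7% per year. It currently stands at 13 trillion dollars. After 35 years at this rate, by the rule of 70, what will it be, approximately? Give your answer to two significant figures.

It doubles every 70/7 ≈ 10.00 years, so 35 years is 3.50 doublings.
2^3.50 ≈ 11.31; 13 × 11.31 ≈ 150 trillion dollars.

roughly 150 trillion dollars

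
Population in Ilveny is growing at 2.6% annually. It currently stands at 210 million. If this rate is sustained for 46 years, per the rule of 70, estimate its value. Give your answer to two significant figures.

It doubles every 70/2.6 ≈ 26.92 years, so 46 years is 1.71 doublings.
2^1.71 ≈ 3.27; 210 × 3.27 ≈ 690 million.

690 million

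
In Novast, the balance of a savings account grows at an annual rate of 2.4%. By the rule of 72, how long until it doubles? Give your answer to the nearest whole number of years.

around 30 years

At 2.4%, doubling takes about 72/2.4 = 30.00 years.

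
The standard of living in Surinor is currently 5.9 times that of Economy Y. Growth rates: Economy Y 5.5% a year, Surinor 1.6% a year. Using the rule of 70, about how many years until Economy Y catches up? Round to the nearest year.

What matters is the difference: 3.9 pp.
Rule of 70 on the gap: the ratio halves every 70/3.9 ≈ 17.95 years.
A 5.9 times gap takes log₂(5.9) ≈ 2.56 halvings to close: 2.56 × 17.95 ≈ 46 years.

roughly 46 years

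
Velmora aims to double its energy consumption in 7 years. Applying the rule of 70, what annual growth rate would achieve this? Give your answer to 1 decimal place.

70 / 7 ≈ 10.00, so about 10.0% a year.

≈ 10.0%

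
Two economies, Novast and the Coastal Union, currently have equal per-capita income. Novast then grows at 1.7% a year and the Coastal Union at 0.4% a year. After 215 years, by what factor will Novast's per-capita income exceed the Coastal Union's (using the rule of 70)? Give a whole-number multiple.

Rate gap = 1.7% − 0.4% = 1.3 points.
The ratio doubles every 70/1.3 ≈ 53.85 years.
215/53.85 ≈ 3.99 doublings → ratio ≈ 2^3.99 ≈ 16.

roughly 16 times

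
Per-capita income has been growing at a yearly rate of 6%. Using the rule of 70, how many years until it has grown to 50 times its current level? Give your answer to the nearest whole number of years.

approximately 66 years

Doubling time ≈ 70/6 = 11.67 years.
50× is log₂ 50 ≈ 5.64 doublings, so ≈ 5.64 × 11.67 = 66 years.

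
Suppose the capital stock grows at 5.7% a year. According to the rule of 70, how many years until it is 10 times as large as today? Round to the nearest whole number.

about 41 years

Doubling time ≈ 70/5.7 = 12.28 years.
Reaching 10× takes log₂(10) ≈ 3.32 doublings.
3.32 × 12.28 ≈ 41 years.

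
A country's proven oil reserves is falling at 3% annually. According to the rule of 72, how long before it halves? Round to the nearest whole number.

roughly 24 years

Falling at 3%, it halves about every 72/3 = 24.00 years.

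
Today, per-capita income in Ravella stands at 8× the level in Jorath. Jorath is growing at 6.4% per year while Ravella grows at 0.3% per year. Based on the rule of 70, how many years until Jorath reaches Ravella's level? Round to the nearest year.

The growth-rate gap is 6.4% − 0.3% = 6.1 percentage points.
So the ratio between them halves every 70/6.1 ≈ 11.48 years.
An 8× gap closes after 3 halvings: 3 × 11.48 ≈ 34 years.

around 34 years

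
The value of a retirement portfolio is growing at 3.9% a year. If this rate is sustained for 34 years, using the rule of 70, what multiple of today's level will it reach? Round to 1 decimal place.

approximately 3.7 times

Doubling time ≈ 70/3.9 = 17.95 years.
34 years / 17.95 ≈ 1.89 doublings → factor 2^1.89 ≈ 3.7.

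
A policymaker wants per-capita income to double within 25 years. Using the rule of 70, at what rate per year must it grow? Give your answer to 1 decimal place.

70 / 25 ≈ 2.80, so about 2.8% per year.

approximately 2.8%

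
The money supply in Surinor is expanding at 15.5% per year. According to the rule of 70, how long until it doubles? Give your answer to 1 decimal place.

At 15.5%, doubling takes about 70/15.5 = 4.52 years.

around 4.5 years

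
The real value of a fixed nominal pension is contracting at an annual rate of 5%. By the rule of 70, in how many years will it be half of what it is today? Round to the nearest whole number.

≈ 14 years

The rule works in reverse for decay: 70/5 ≈ 14.00 years to halve.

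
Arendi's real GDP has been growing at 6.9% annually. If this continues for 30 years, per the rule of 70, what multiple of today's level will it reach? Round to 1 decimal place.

≈ 7.8 times

Doubles every ≈ 10.14 years (70/6.9).
30 years is 2.96 doublings; 2^2.96 ≈ 7.8×.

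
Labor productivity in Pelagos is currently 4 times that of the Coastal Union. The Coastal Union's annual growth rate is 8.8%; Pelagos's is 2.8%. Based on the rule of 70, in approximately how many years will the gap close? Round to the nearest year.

23 years

the Coastal Union gains on Pelagos at 8.8% − 2.8% = 6 points a year.
At that relative rate the gap halves every 70/6 ≈ 11.67 years.
A 4 times gap closes after 2 halvings: 2 × 11.67 ≈ 23 years.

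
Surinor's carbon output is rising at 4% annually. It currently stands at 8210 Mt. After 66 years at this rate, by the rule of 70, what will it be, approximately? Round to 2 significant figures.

about 110000 Mt

It doubles every 70/4 ≈ 17.50 years, so 66 years is 3.77 doublings.
2^3.77 ≈ 13.64; 8210 × 13.64 ≈ 110000 Mt.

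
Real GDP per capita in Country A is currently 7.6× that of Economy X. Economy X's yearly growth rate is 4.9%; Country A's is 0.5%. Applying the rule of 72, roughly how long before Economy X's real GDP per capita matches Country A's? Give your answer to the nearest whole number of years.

Economy X gains on Country A at 4.9% − 0.5% = 4.4 points a year.
At that relative rate the gap halves every 72/4.4 ≈ 16.36 years.
A 7.6× gap takes log₂(7.6) ≈ 2.93 halvings to close: 2.93 × 16.36 ≈ 48 years.

≈ 48 years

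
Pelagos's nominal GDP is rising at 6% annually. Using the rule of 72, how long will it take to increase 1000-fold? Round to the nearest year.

One doubling takes 72/6 = 12.00 years.
1000× is log₂ 1000 ≈ 9.97 doublings, so ≈ 9.97 × 12.00 = 120 years.

≈ 120 years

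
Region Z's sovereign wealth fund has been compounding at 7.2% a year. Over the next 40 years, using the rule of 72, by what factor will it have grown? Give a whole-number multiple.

roughly 16 times

Doubling time ≈ 72/7.2 = 10.00 years.
40/10.00 ≈ 4 doublings, so about 2^4 = 16×.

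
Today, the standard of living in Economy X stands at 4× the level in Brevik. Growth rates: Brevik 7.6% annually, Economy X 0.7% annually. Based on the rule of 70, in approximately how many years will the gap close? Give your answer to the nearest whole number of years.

approximately 20 years

Brevik gains on Economy X at 7.6% − 0.7% = 6.9 points a year.
At that relative rate the gap halves every 70/6.9 ≈ 10.14 years.
A 4× gap closes after 2 halvings: 2 × 10.14 ≈ 20 years.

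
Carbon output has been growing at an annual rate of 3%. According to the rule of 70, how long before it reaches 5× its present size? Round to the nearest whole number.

around 54 years

One doubling takes 70/3 = 23.33 years.
5× is log₂ 5 ≈ 2.32 doublings, so ≈ 2.32 × 23.33 = 54 years.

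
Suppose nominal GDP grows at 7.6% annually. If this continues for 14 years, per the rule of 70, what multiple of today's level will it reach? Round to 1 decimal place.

Doubling time ≈ 70/7.6 = 9.21 years.
14 years / 9.21 ≈ 1.52 doublings → factor 2^1.52 ≈ 2.9.

2.9 times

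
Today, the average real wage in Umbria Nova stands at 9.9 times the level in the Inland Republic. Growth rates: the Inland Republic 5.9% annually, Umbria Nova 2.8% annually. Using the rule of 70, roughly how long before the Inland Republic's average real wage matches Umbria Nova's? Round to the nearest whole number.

about 75 years

the Inland Republic gains on Umbria Nova at 5.9% − 2.8% = 3.1 points a year.
At that relative rate the gap halves every 70/3.1 ≈ 22.58 years.
A 9.9 times gap takes log₂(9.9) ≈ 3.31 halvings to close: 3.31 × 22.58 ≈ 75 years.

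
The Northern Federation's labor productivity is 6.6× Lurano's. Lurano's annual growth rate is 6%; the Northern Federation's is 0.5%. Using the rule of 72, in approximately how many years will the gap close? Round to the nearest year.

What matters is the difference: 5.5 pp.
Rule of 72 on the gap: the ratio halves every 72/5.5 ≈ 13.09 years.
A 6.6× gap takes log₂(6.6) ≈ 2.72 halvings to close: 2.72 × 13.09 ≈ 36 years.

roughly 36 years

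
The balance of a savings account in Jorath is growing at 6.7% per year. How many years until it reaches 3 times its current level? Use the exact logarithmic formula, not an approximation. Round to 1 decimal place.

t = ln(3) / ln(1 + 0.067) = 1.0986 / 0.064851 ≈ 16.94.

16.9 years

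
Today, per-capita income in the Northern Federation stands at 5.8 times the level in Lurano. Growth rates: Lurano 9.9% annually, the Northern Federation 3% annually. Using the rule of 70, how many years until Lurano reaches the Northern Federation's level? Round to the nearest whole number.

roughly 26 years

What matters is the difference: 6.9 pp.
Rule of 70 on the gap: the ratio halves every 70/6.9 ≈ 10.14 years.
A 5.8 times gap takes log₂(5.8) ≈ 2.54 halvings to close: 2.54 × 10.14 ≈ 26 years.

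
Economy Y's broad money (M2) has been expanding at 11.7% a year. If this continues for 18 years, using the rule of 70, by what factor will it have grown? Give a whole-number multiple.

around 8 times

At 11.7% one doubling takes ≈ 5.98 years; 18 years is 3 of them, so ×8.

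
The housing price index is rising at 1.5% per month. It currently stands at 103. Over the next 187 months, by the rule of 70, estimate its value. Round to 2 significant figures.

It doubles every 70/1.5 ≈ 46.67 months, so 187 months is 4.01 doublings.
2^4.01 ≈ 16.11; 103 × 16.11 ≈ 1700.

1700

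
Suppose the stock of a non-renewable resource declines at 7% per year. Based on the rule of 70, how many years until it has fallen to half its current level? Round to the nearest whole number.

approximately 10 years

The rule works in reverse for decay: 70/7 ≈ 10.00 years to halve.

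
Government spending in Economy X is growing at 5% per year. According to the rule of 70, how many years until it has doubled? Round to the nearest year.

At 5%, doubling takes about 70/5 = 14.00 years.

approximately 14 years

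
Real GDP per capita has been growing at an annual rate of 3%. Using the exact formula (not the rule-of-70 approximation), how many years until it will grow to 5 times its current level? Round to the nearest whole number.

54 years

t = ln(5) / ln(1 + 0.03) = 1.6094 / 0.029559 ≈ 54.45.
≈ 54 years.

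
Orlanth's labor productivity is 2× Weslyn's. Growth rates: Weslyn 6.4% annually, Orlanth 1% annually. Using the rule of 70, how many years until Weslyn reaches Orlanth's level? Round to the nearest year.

around 13 years

The growth-rate gap is 6.4% − 1% = 5.4 percentage points.
So the ratio between them halves every 70/5.4 ≈ 12.96 years.
A 2× gap closes after 1 halving: 1 × 12.96 ≈ 13 years.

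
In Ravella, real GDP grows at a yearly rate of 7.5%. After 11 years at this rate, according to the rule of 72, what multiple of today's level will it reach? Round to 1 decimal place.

Doubling time ≈ 72/7.5 = 9.60 years.
11 years / 9.60 ≈ 1.15 doublings → factor 2^1.15 ≈ 2.2.

approximately 2.2 times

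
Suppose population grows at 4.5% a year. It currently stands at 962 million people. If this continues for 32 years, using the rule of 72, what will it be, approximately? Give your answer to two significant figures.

roughly 3800 million people

It doubles every 72/4.5 ≈ 16.00 years, so 32 years is 2.00 doublings.
2^2.00 ≈ 4.00; 962 × 4.00 ≈ 3800 million people.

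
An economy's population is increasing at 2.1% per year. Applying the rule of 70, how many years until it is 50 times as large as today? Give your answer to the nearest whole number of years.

Doubling time ≈ 70/2.1 = 33.33 years.
Reaching 50× takes log₂(50) ≈ 5.64 doublings.
5.64 × 33.33 ≈ 188 years.

188 years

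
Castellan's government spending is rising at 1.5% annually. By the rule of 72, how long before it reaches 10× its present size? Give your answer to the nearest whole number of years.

At 1.5% it doubles every 72/1.5 ≈ 48.00 years.
10× is log₂ 10 ≈ 3.32 doublings, so ≈ 3.32 × 48.00 = 159 years.

approximately 159 years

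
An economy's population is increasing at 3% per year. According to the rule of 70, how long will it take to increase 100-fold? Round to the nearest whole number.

At 3% it doubles every 70/3 ≈ 23.33 years.
Reaching 100× takes log₂(100) ≈ 6.64 doublings.
6.64 × 23.33 ≈ 155 years.

about 155 years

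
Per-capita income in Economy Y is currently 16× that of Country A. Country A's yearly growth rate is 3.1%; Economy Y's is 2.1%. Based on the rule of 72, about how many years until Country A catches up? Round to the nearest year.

≈ 288 years

Country A gains on Economy Y at 3.1% − 2.1% = 1 point a year.
At that relative rate the gap halves every 72/1 ≈ 72.00 years.
A 16× gap closes after 4 halvings: 4 × 72.00 ≈ 288 years.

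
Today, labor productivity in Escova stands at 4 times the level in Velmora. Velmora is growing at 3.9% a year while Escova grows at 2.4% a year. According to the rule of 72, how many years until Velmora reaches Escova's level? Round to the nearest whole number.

Velmora gains on Escova at 3.9% − 2.4% = 1.5 points a year.
At that relative rate the gap halves every 72/1.5 ≈ 48.00 years.
A 4 times gap closes after 2 halvings: 2 × 48.00 ≈ 96 years.

around 96 years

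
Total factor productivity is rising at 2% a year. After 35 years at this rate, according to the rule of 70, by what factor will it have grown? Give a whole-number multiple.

≈ 2 times

Doubling time ≈ 70/2 = 35.00 years.
35/35.00 ≈ 1 doubling, so about 2^1 = 2×.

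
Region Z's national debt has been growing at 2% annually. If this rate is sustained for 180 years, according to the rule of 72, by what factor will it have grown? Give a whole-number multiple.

about 32 times

At 2% one doubling takes ≈ 36.00 years; 180 years is 5 of them, so ×32.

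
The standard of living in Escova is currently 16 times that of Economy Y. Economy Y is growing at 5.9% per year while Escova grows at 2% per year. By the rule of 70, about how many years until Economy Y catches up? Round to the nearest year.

What matters is the difference: 3.9 pp.
Rule of 70 on the gap: the ratio halves every 70/3.9 ≈ 17.95 years.
A 16 times gap closes after 4 halvings: 4 × 17.95 ≈ 72 years.

72 years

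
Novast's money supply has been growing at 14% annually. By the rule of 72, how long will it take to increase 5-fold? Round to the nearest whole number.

One doubling takes 72/14 = 5.14 years.
5× is log₂ 5 ≈ 2.32 doublings, so ≈ 2.32 × 5.14 = 12 years.

around 12 years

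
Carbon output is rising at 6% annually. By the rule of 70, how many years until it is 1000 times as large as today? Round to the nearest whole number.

approximately 116 years

Doubling time ≈ 70/6 = 11.67 years.
1000× is log₂ 1000 ≈ 9.97 doublings, so ≈ 9.97 × 11.67 = 116 years.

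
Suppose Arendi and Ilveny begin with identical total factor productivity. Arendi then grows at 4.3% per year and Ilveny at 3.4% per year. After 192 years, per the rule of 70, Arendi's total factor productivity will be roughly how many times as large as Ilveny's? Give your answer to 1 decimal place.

≈ 5.5 times

Only the 0.9-point difference matters.
70/0.9 ≈ 77.78 years per doubling of the ratio; 192 years gives 2.47 doublings, so ≈ 5.5×.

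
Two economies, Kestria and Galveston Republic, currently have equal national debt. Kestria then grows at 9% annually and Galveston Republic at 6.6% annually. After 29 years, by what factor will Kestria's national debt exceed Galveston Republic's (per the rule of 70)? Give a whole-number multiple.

approximately 2 times

Rate gap = 9% − 6.6% = 2.4 points.
The ratio doubles every 70/2.4 ≈ 29.17 years.
29/29.17 ≈ 0.99 doublings → ratio ≈ 2^0.99 ≈ 2.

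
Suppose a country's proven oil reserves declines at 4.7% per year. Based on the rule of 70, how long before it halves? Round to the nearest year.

15 years

Halving time ≈ 70 / 4.7 = 14.89 → 15 years.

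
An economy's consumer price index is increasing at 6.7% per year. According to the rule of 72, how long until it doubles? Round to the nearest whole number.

roughly 11 years

72/6.7 ≈ 10.75, so it doubles roughly every 11 years.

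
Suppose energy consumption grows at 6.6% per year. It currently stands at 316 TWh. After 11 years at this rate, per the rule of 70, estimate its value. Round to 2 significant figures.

≈ 650 TWh

It doubles every 70/6.6 ≈ 10.61 years, so 11 years is 1.04 doublings.
2^1.04 ≈ 2.06; 316 × 2.06 ≈ 650 TWh.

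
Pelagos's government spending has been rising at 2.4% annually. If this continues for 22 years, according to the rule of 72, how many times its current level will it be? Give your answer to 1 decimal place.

≈ 1.7 times

Doubling time ≈ 72/2.4 = 30.00 years.
22 years / 30.00 ≈ 0.73 doublings → factor 2^0.73 ≈ 1.7.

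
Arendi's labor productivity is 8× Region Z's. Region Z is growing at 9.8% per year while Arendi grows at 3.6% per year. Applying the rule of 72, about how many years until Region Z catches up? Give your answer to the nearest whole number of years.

What matters is the difference: 6.2 pp.
Rule of 72 on the gap: the ratio halves every 72/6.2 ≈ 11.61 years.
An 8× gap closes after 3 halvings: 3 × 11.61 ≈ 35 years.

roughly 35 years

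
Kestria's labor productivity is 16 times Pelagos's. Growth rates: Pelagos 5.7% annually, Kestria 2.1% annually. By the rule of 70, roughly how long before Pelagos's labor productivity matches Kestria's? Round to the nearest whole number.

What matters is the difference: 3.6 pp.
Rule of 70 on the gap: the ratio halves every 70/3.6 ≈ 19.44 years.
A 16 times gap closes after 4 halvings: 4 × 19.44 ≈ 78 years.

78 years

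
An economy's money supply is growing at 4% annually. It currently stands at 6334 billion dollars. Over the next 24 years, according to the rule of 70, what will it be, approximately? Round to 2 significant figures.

around 16000 billion dollars

Doubling time ≈ 70/4 = 17.50 years.
24 years is 24/17.50 ≈ 1.37 doublings, a factor of 2^1.37 ≈ 2.58.
6334 × 2.58 ≈ 16000 billion dollars.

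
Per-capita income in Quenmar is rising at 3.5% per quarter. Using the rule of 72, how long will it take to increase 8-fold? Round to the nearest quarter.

around 62 quarters

Doubling time ≈ 72/3.5 = 20.57 quarters.
8 = 2^3, so 3 doublings → 62 quarters.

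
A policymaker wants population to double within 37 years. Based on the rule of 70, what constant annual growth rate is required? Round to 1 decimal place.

1.9%

70 / 37 ≈ 1.89, so about 1.9% annually.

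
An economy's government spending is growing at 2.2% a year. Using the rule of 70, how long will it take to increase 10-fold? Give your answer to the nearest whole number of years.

One doubling takes 70/2.2 = 31.82 years.
Reaching 10× takes log₂(10) ≈ 3.32 doublings.
3.32 × 31.82 ≈ 106 years.

approximately 106 years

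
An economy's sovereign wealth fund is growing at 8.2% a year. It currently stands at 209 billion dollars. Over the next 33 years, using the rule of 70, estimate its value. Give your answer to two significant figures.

Doubling time ≈ 70/8.2 = 8.54 years.
33 years is 33/8.54 ≈ 3.86 doublings, a factor of 2^3.86 ≈ 14.52.
209 × 14.52 ≈ 3000 billion dollars.

≈ 3000 billion dollars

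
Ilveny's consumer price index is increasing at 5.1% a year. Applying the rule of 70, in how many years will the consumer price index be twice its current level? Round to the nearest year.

70/5.1 ≈ 13.73, so it doubles roughly every 14 years.

roughly 14 years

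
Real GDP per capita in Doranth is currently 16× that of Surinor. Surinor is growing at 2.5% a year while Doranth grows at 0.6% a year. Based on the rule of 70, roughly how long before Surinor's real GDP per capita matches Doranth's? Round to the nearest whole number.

What matters is the difference: 1.9 pp.
Rule of 70 on the gap: the ratio halves every 70/1.9 ≈ 36.84 years.
A 16× gap closes after 4 halvings: 4 × 36.84 ≈ 147 years.

around 147 years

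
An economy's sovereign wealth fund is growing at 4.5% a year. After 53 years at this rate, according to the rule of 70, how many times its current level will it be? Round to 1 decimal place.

Doubling time ≈ 70/4.5 = 15.56 years.
53 years / 15.56 ≈ 3.41 doublings → factor 2^3.41 ≈ 10.6.

roughly 10.6 times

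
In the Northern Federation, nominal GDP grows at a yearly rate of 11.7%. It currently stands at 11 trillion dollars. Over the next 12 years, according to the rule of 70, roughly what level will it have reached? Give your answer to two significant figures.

It doubles every 70/11.7 ≈ 5.98 years, so 12 years is 2.01 doublings.
2^2.01 ≈ 4.03; 11 × 4.03 ≈ 44 trillion dollars.

approximately 44 trillion dollars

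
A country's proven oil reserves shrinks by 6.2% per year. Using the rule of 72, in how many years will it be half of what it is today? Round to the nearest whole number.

≈ 12 years

Falling at 6.2%, it halves about every 72/6.2 = 11.61 years.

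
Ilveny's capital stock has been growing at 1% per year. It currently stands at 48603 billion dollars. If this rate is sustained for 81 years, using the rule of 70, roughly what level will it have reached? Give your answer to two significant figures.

Doubling time ≈ 70/1 = 70.00 years.
81 years is 81/70.00 ≈ 1.16 doublings, a factor of 2^1.16 ≈ 2.23.
48603 × 2.23 ≈ 110000 billion dollars.

about 110000 billion dollars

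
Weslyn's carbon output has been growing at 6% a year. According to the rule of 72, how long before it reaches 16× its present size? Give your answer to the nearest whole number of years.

Doubling time ≈ 72/6 = 12.00 years.
Getting to 16× needs 4 doublings: 4 × 12.00 ≈ 48 years.

roughly 48 years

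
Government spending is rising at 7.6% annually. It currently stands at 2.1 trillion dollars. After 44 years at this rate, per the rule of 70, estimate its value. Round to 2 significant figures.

It doubles every 70/7.6 ≈ 9.21 years, so 44 years is 4.78 doublings.
2^4.78 ≈ 27.47; 2.1 × 27.47 ≈ 58 trillion dollars.

58 trillion dollars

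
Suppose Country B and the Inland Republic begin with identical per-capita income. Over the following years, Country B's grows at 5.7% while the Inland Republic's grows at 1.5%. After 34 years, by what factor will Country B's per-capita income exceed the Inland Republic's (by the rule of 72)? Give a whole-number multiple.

Only the 4.2-point difference matters.
72/4.2 ≈ 17.14 years per doubling of the ratio; 34 years gives 1.98 doublings, so ≈ 4×.

approximately 4 times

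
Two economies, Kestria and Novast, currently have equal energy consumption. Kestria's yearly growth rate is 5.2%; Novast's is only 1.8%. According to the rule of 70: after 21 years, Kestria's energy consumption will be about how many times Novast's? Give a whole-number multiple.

around 2 times

Only the 3.4-point difference matters.
70/3.4 ≈ 20.59 years per doubling of the ratio; 21 years gives 1.02 doublings, so ≈ 2×.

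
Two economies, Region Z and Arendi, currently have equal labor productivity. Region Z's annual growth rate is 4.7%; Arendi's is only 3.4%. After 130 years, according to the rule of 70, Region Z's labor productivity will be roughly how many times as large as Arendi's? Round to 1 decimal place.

Only the 1.3-point difference matters.
70/1.3 ≈ 53.85 years per doubling of the ratio; 130 years gives 2.41 doublings, so ≈ 5.3×.

≈ 5.3 times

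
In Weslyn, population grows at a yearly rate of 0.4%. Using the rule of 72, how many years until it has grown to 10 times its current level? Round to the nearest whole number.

One doubling takes 72/0.4 = 180.00 years.
10× is log₂ 10 ≈ 3.32 doublings, so ≈ 3.32 × 180.00 = 598 years.

about 598 years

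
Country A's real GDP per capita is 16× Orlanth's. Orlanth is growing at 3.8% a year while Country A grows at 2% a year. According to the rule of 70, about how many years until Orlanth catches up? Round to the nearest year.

Orlanth gains on Country A at 3.8% − 2% = 1.8 points a year.
At that relative rate the gap halves every 70/1.8 ≈ 38.89 years.
A 16× gap closes after 4 halvings: 4 × 38.89 ≈ 156 years.

around 156 years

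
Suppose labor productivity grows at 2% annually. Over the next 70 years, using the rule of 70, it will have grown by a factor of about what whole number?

Doubling time ≈ 70/2 = 35.00 years.
70/35.00 ≈ 2 doublings, so about 2^2 = 4×.

about 4 times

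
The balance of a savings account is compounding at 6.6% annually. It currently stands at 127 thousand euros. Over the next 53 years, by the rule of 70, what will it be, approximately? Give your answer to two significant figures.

around 4100 thousand euros

It doubles every 70/6.6 ≈ 10.61 years, so 53 years is 5.00 doublings.
2^5.00 ≈ 32.00; 127 × 32.00 ≈ 4100 thousand euros.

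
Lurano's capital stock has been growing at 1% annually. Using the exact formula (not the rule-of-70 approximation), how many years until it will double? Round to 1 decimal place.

69.7 years

t = ln(2) / ln(1 + 0.01) = 0.6931 / 0.009950 ≈ 69.66.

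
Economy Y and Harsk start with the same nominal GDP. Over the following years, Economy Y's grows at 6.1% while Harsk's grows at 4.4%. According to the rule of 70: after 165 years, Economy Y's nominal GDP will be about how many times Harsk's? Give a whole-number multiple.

Only the 1.7-point difference matters.
70/1.7 ≈ 41.18 years per doubling of the ratio; 165 years gives 4.01 doublings, so ≈ 16×.

around 16 times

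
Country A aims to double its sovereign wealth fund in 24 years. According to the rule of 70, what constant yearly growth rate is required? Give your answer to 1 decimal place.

approximately 2.9%

70 / 24 ≈ 2.92, so about 2.9% per year.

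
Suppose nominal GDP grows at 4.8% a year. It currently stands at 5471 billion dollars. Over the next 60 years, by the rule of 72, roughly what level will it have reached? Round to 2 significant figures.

Doubling time ≈ 72/4.8 = 15.00 years.
60 years is 60/15.00 ≈ 4.00 doublings, a factor of 2^4.00 ≈ 16.00.
5471 × 16.00 ≈ 88000 billion dollars.

around 88000 billion dollars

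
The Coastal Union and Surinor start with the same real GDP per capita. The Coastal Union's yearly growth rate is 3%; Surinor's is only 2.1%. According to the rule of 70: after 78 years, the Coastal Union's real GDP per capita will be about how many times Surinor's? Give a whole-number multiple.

Only the 0.9-point difference matters.
70/0.9 ≈ 77.78 years per doubling of the ratio; 78 years gives 1.00 doublings, so ≈ 2×.

approximately 2 times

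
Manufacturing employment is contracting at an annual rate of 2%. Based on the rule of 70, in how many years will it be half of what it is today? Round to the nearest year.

roughly 35 years

The rule works in reverse for decay: 70/2 ≈ 35.00 years to halve.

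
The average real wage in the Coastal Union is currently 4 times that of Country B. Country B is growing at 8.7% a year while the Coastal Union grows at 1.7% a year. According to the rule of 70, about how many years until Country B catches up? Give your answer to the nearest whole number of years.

Country B gains on the Coastal Union at 8.7% − 1.7% = 7 points a year.
At that relative rate the gap halves every 70/7 ≈ 10.00 years.
A 4 times gap closes after 2 halvings: 2 × 10.00 ≈ 20 years.

roughly 20 years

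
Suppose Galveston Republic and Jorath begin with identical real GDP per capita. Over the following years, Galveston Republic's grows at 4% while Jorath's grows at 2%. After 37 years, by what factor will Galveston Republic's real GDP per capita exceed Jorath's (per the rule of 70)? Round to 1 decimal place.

approximately 2.1 times

Only the 2-point difference matters.
70/2 ≈ 35.00 years per doubling of the ratio; 37 years gives 1.06 doublings, so ≈ 2.1×.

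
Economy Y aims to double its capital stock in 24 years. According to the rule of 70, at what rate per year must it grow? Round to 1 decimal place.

70 / 24 ≈ 2.92, so about 2.9% per year.

around 2.9%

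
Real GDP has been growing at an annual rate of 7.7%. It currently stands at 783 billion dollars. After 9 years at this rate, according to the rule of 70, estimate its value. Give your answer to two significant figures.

around 1600 billion dollars

Doubling time ≈ 70/7.7 = 9.09 years.
9 years is 9/9.09 ≈ 0.99 doublings, a factor of 2^0.99 ≈ 1.99.
783 × 1.99 ≈ 1600 billion dollars.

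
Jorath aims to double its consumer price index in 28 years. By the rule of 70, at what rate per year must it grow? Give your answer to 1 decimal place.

≈ 2.5% per year

70 / 28 ≈ 2.50, so about 2.5% per year.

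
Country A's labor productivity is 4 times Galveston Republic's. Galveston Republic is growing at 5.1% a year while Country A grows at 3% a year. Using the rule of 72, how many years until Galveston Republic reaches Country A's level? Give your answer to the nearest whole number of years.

roughly 69 years

Galveston Republic gains on Country A at 5.1% − 3% = 2.1 points a year.
At that relative rate the gap halves every 72/2.1 ≈ 34.29 years.
A 4 times gap closes after 2 halvings: 2 × 34.29 ≈ 69 years.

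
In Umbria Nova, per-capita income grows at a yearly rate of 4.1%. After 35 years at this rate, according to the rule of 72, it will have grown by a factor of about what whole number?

about 4 times

72/4.1 ≈ 17.56 years per doubling.
35 years fits 2 doublings: 2^2 = 4.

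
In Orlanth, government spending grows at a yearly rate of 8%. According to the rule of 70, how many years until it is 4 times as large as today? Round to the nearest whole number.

One doubling takes 70/8 = 8.75 years.
Getting to 4× needs 2 doublings: 2 × 8.75 ≈ 18 years.

roughly 18 years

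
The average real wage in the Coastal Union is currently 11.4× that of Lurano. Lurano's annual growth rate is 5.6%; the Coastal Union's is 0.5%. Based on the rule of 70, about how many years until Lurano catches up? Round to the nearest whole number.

approximately 48 years

Lurano gains on the Coastal Union at 5.6% − 0.5% = 5.1 points a year.
At that relative rate the gap halves every 70/5.1 ≈ 13.73 years.
An 11.4× gap takes log₂(11.4) ≈ 3.51 halvings to close: 3.51 × 13.73 ≈ 48 years.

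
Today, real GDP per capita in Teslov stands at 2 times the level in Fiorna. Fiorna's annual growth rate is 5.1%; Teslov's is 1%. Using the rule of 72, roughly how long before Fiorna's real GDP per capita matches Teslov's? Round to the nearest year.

18 years

Fiorna gains on Teslov at 5.1% − 1% = 4.1 points a year.
At that relative rate the gap halves every 72/4.1 ≈ 17.56 years.
A 2 times gap closes after 1 halving: 1 × 17.56 ≈ 18 years.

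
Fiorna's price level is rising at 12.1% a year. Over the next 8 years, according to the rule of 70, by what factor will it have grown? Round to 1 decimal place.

roughly 2.6 times

Doubling time ≈ 70/12.1 = 5.79 years.
8 years / 5.79 ≈ 1.38 doublings → factor 2^1.38 ≈ 2.6.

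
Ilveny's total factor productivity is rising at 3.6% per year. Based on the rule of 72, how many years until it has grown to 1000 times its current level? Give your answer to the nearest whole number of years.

At 3.6% it doubles every 72/3.6 ≈ 20.00 years.
1000× is log₂ 1000 ≈ 9.97 doublings, so ≈ 9.97 × 20.00 = 199 years.

199 years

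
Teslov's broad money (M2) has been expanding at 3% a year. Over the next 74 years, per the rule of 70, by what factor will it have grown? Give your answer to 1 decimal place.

around 9.0 times

Doubles every ≈ 23.33 years (70/3).
74 years is 3.17 doublings; 2^3.17 ≈ 9.0×.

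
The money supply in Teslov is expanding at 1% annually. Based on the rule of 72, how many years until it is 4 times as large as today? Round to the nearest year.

≈ 144 years

At 1% it doubles every 72/1 ≈ 72.00 years.
Getting to 4× needs 2 doublings: 2 × 72.00 ≈ 144 years.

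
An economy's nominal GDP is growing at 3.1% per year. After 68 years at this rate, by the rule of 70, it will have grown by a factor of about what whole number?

At 3.1% one doubling takes ≈ 22.58 years; 68 years is 3 of them, so ×8.

approximately 8 times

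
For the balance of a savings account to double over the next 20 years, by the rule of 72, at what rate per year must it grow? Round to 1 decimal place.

about 3.6% per year

72 / 20 ≈ 3.60, so about 3.6% per year.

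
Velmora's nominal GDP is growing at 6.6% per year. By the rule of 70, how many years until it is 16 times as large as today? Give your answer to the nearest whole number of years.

approximately 42 years

At 6.6% it doubles every 70/6.6 ≈ 10.61 years.
16× is 4 doublings, so 4 × 10.61 ≈ 42 years.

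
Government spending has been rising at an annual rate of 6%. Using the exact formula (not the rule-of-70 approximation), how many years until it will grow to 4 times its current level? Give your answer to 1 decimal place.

23.8 years

t = ln(4) / ln(1 + 0.06) = 1.3863 / 0.058269 ≈ 23.79.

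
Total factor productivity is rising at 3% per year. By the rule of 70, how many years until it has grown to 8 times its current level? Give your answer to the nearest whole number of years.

Doubling time ≈ 70/3 = 23.33 years.
8× is 3 doublings, so 3 × 23.33 ≈ 70 years.

approximately 70 years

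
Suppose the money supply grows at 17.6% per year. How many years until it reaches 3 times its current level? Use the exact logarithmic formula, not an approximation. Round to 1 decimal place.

6.8 years

t = ln(3) / ln(1 + 0.176) = 1.0986 / 0.162119 ≈ 6.78.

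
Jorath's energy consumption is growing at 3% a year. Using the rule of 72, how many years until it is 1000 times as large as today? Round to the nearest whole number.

239 years

Doubling time ≈ 72/3 = 24.00 years.
Reaching 1000× takes log₂(1000) ≈ 9.97 doublings.
9.97 × 24.00 ≈ 239 years.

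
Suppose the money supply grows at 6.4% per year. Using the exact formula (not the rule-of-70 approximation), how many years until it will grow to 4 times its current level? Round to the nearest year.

22 years

t = ln(4) / ln(1 + 0.064) = 1.3863 / 0.062035 ≈ 22.35.
≈ 22 years.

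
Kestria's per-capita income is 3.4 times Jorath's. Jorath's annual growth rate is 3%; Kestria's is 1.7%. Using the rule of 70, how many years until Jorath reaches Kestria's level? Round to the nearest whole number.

The growth-rate gap is 3% − 1.7% = 1.3 percentage points.
So the ratio between them halves every 70/1.3 ≈ 53.85 years.
A 3.4 times gap takes log₂(3.4) ≈ 1.77 halvings to close: 1.77 × 53.85 ≈ 95 years.

95 years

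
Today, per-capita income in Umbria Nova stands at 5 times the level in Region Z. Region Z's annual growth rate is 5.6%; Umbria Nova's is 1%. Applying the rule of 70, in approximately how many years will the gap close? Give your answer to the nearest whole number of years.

around 35 years

What matters is the difference: 4.6 pp.
Rule of 70 on the gap: the ratio halves every 70/4.6 ≈ 15.22 years.
A 5 times gap takes log₂(5) ≈ 2.32 halvings to close: 2.32 × 15.22 ≈ 35 years.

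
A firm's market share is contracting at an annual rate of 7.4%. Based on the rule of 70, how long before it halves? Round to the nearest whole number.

Halving time ≈ 70 / 7.4 = 9.46 → 9 years.

9 years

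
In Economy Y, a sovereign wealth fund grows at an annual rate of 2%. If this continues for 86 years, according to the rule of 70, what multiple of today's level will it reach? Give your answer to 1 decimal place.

Doubles every ≈ 35.00 years (70/2).
86 years is 2.46 doublings; 2^2.46 ≈ 5.5×.

≈ 5.5 times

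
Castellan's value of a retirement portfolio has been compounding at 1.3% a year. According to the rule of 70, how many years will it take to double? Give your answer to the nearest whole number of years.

70/1.3 ≈ 53.85, so it doubles roughly every 54 years.

around 54 years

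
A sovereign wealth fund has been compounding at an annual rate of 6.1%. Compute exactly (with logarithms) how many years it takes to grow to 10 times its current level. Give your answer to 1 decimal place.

t = ln(10) / ln(1 + 0.061) = 2.3026 / 0.059212 ≈ 38.89.

38.9 years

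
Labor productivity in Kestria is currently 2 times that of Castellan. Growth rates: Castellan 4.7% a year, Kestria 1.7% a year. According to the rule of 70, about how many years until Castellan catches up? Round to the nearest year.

The growth-rate gap is 4.7% − 1.7% = 3 percentage points.
So the ratio between them halves every 70/3 ≈ 23.33 years.
A 2 times gap closes after 1 halving: 1 × 23.33 ≈ 23 years.

about 23 years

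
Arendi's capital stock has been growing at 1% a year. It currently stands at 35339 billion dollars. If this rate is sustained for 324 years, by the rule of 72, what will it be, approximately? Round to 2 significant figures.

around 800000 billion dollars

It doubles every 72/1 ≈ 72.00 years, so 324 years is 4.50 doublings.
2^4.50 ≈ 22.63; 35339 × 22.63 ≈ 800000 billion dollars.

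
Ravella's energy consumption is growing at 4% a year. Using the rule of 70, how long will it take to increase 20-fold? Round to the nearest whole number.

≈ 76 years

At 4% it doubles every 70/4 ≈ 17.50 years.
Reaching 20× takes log₂(20) ≈ 4.32 doublings.
4.32 × 17.50 ≈ 76 years.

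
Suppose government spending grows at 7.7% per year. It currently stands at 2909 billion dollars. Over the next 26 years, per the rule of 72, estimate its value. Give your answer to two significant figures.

It doubles every 72/7.7 ≈ 9.35 years, so 26 years is 2.78 doublings.
2^2.78 ≈ 6.87; 2909 × 6.87 ≈ 20000 billion dollars.

around 20000 billion dollars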